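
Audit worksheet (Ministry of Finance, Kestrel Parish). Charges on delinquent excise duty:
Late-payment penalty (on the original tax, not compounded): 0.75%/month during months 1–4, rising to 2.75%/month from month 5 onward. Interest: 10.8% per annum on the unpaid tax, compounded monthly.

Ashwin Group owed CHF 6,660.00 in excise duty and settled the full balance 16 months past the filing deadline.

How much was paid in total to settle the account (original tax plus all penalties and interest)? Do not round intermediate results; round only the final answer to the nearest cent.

CHF 10,084.18

Penalty, months 1–4: 4 × 0.75% × CHF 6,660.00 = CHF 199.80
Penalty, months 5–16: 12 × 2.75% × CHF 6,660.00 = CHF 2,197.80
Interest (10.8%/yr ÷ 12 = 0.9%/month): CHF 6,660.00 × ((1 + 0.009)^16 − 1) = CHF 1,026.5754…
Total = CHF 6,660.00 + CHF 2,397.6000 + CHF 1,026.5754… = CHF 10,084.18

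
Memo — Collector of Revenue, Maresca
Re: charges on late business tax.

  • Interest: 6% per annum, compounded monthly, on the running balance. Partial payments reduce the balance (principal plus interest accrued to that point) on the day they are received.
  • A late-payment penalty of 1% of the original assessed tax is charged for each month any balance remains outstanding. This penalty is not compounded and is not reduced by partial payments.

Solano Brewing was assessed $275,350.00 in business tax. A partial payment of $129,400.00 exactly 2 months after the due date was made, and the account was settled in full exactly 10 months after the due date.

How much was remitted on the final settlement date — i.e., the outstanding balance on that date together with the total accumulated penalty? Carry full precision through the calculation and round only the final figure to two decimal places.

$182,298.94

Monthly rate = 6% ÷ 12 = 0.5%
Balance at month 2: $275,350.0000 × (1 + 0.005)^2 = $278,110.3838…
After $129,400.00 payment: $278,110.3838… − $129,400.00 = $148,710.3838…
Balance at month 10: $148,710.3838… × (1 + 0.005)^8 = $154,763.9439…
Penalty: 10 × 1% × $275,350.00 = $27,535.00
Final settlement = outstanding balance + penalty = $154,763.9439… + $27,535.00 = $182,298.94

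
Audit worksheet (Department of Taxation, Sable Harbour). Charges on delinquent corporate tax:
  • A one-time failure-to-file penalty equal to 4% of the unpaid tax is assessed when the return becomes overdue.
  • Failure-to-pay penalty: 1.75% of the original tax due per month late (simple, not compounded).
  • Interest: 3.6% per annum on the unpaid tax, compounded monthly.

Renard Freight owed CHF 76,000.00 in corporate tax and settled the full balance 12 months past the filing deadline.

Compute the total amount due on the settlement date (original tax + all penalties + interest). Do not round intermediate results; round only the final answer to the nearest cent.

Failure-to-file penalty: 4% × CHF 76,000.00 = CHF 3,040.00
Failure-to-pay penalty = 1.75% × CHF 76,000.00 × 12 mo = CHF 15,960.00
Interest (3.6%/yr ÷ 12 = 0.3%/month): CHF 76,000.00 × ((1 + 0.003)^12 − 1) = CHF 2,781.5985…
Total = CHF 76,000.00 + CHF 19,000.0000 + CHF 2,781.5985… = CHF 97,781.60

CHF 97,781.60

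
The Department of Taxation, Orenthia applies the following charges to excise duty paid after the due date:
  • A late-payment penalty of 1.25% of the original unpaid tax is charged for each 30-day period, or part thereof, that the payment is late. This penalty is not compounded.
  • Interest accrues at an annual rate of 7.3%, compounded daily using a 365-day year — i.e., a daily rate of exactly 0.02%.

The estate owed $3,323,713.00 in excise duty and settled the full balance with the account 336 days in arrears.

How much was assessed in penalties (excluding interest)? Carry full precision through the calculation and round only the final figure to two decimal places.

$498,556.95

Penalty periods: ⌈336/30⌉ = 12; penalty = 12 × 1.25% × $3,323,713.00 = $498,556.95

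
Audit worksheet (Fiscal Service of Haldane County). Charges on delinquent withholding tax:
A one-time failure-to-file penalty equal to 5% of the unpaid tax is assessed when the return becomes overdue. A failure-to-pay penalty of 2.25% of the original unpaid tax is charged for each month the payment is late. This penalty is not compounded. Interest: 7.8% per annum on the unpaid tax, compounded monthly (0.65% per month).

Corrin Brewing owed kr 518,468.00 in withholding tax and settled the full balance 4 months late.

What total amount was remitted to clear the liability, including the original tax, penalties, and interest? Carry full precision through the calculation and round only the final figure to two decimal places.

kr 604,665.69

Failure-to-file penalty: 5% × kr 518,468.00 = kr 25,923.40
Failure-to-pay penalty: 4 × 2.25% × kr 518,468.00 = kr 46,662.12
Interest: kr 518,468.00 × ((1 + 0.0065)^4 − 1) = kr 518,468.00 × 0.0262546… = kr 13,612.1701…
Total = kr 518,468.00 + kr 72,585.5200 + kr 13,612.1701… = kr 604,665.69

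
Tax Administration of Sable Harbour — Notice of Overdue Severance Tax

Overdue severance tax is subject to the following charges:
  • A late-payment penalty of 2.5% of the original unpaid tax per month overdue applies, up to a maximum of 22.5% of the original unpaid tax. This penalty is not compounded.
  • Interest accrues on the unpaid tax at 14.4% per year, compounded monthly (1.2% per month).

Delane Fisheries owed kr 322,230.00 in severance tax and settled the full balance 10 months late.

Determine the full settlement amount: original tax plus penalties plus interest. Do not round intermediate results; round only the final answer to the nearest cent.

kr 435,555.64

Penalty (uncapped): 10 × 2.5% × kr 322,230.00 = kr 80,557.50; cap = 22.5% × kr 322,230.00 = kr 72,501.75 → penalty = kr 72,501.75
Interest: kr 322,230.00 × ((1 + 0.012)^10 − 1) = kr 322,230.00 × 0.1266918… = kr 40,823.8916…
Total = kr 322,230.00 + kr 72,501.7500 + kr 40,823.8916… = kr 435,555.64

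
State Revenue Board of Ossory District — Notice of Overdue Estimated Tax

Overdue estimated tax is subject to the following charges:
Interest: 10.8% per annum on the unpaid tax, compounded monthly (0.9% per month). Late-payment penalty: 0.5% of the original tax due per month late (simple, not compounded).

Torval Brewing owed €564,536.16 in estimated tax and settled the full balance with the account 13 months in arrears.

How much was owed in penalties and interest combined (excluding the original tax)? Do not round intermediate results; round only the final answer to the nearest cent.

Late-payment penalty: 13 × 0.5% × €564,536.16 = €36,694.85…
Interest: €564,536.16 × ((1 + 0.009)^13 − 1) = €564,536.16 × 0.1235313… = €69,737.8643…
Penalties + interest = €36,694.8504 + €69,737.8643… = €106,432.71

€106,432.71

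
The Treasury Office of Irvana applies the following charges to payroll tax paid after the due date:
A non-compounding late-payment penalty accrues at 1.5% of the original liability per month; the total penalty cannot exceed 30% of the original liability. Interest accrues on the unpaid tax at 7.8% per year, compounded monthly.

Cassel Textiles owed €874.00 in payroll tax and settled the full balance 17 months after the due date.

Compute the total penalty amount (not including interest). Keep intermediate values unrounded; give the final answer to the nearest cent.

Penalty: 17 × 1.5% × €874.00 = €222.87 (below the 30% cap of €262.20)

€222.87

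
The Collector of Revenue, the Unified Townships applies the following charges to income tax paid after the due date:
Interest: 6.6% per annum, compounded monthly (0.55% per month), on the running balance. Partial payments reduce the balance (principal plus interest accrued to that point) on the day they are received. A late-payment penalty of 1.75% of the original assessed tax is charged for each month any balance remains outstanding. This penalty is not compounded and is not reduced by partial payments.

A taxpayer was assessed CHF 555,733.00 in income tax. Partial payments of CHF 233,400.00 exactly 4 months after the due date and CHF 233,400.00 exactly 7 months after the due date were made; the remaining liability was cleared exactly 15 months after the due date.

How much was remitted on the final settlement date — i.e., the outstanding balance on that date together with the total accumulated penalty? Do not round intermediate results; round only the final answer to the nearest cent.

CHF 257,483.83

Balance at month 4: CHF 555,733.0000 × (1 + 0.0055)^4 = CHF 568,060.3619…
After CHF 233,400.00 payment: CHF 568,060.3619… − CHF 233,400.00 = CHF 334,660.3619…
Balance at month 7: CHF 334,660.3619… × (1 + 0.0055)^3 = CHF 340,212.6840…
After CHF 233,400.00 payment: CHF 340,212.6840… − CHF 233,400.00 = CHF 106,812.6840…
Balance at month 15: CHF 106,812.6840… × (1 + 0.0055)^8 = CHF 111,603.9145…
Penalty: 15 × 1.75% × CHF 555,733.00 = CHF 145,879.91…
Final settlement = outstanding balance + penalty = CHF 111,603.9145… + CHF 145,879.91… = CHF 257,483.83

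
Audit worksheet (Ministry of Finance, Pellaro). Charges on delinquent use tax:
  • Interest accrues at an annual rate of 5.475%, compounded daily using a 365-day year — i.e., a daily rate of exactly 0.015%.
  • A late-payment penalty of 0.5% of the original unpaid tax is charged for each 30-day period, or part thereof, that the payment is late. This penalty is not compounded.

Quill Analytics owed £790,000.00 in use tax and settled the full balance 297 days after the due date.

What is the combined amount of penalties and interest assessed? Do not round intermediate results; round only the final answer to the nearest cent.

Penalty periods: ⌈297/30⌉ = 10; penalty = 10 × 0.5% × £790,000.00 = £39,500.00
Interest: £790,000.00 × ((1 + 0.00015)^297 − 1) = £790,000.00 × 0.04555376… = £35,987.4705…
Penalties + interest = £39,500.0000 + £35,987.4705… = £75,487.47

£75,487.47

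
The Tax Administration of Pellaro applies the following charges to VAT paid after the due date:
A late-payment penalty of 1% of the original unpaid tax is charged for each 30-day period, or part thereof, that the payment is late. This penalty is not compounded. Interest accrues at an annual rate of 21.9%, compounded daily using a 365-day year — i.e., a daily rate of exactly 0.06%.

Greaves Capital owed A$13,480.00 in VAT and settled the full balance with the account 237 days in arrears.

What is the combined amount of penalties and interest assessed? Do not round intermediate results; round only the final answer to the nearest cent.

Penalty periods: ⌈237/30⌉ = 8; penalty = 8 × 1% × A$13,480.00 = A$1,078.40
Interest: A$13,480.00 × ((1 + 0.0006)^237 − 1) = A$13,480.00 × 0.15275803… = A$2,059.1782…
Penalties + interest = A$1,078.4000 + A$2,059.1782… = A$3,137.58

A$3,137.58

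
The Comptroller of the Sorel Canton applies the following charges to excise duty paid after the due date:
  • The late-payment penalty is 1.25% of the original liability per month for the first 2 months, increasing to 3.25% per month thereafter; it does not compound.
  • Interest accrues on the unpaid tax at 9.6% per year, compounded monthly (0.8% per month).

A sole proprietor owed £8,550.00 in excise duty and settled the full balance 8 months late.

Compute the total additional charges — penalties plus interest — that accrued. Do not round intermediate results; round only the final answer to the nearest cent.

Penalty, months 1–2: 2 × 1.25% × £8,550.00 = £213.75
Penalty, months 3–8: 6 × 3.25% × £8,550.00 = £1,667.25
Interest: £8,550.00 × ((1 + 0.008)^8 − 1) = £8,550.00 × 0.0658210… = £562.7692…
Penalties + interest = £1,881.0000 + £562.7692… = £2,443.77

£2,443.77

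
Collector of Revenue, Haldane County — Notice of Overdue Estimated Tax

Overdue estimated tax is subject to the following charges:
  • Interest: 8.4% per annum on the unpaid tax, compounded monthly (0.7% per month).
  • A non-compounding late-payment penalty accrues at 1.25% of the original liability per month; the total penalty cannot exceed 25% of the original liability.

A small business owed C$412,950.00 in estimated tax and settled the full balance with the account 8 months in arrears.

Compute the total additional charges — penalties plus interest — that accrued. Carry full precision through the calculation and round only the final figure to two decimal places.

Penalty: 8 × 1.25% × C$412,950.00 = C$41,295.00 (below the 25% cap of C$103,237.50)
Interest: C$412,950.00 × ((1 + 0.007)^8 − 1) = C$412,950.00 × 0.0573914… = C$23,699.7691…
Penalties + interest = C$41,295.0000 + C$23,699.7691… = C$64,994.77

C$64,994.77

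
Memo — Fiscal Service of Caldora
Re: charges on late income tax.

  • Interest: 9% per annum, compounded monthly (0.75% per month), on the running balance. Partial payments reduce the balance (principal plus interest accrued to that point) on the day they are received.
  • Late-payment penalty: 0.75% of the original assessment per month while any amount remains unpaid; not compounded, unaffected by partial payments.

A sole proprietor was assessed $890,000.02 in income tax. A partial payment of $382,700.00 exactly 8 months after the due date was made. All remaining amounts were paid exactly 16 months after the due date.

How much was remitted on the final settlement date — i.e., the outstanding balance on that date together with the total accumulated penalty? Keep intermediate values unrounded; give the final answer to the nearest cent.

Balance at month 8: $890,000.0200 × (1 + 0.0075)^8 = $944,822.9958…
After $382,700.00 payment: $944,822.9958… − $382,700.00 = $562,122.9958…
Balance at month 16: $562,122.9958… × (1 + 0.0075)^8 = $596,749.1247…
Penalty: 16 × 0.75% × $890,000.02 = $106,800.00…
Final settlement = outstanding balance + penalty = $596,749.1247… + $106,800.00… = $703,549.13

$703,549.13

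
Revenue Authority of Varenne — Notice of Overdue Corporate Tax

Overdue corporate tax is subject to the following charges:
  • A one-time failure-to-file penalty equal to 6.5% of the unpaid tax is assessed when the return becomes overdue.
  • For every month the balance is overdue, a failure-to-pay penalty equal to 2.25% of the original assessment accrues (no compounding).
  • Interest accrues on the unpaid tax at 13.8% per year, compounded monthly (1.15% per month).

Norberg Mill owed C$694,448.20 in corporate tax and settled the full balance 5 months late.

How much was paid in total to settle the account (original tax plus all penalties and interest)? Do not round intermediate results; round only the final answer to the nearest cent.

Failure-to-file penalty: 6.5% × C$694,448.20 = C$45,139.13…
Failure-to-pay penalty = 2.25% × C$694,448.20 × 5 mo = C$78,125.42…
Interest: C$694,448.20 × ((1 + 0.0115)^5 − 1) = C$694,448.20 × 0.0588378… = C$40,859.8018…
Total = C$694,448.20 + C$123,264.5555 + C$40,859.8018… = C$858,572.56

C$858,572.56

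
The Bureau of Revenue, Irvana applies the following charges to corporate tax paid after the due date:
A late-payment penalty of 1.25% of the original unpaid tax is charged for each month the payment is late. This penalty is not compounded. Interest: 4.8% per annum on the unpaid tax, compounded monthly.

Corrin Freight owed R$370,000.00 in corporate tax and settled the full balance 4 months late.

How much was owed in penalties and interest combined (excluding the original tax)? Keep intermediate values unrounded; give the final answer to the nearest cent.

R$24,455.61

Late-payment penalty = 1.25% × R$370,000.00 × 4 mo = R$18,500.00
Interest (4.8%/yr ÷ 12 = 0.4%/month): R$370,000.00 × ((1 + 0.004)^4 − 1) = R$5,955.6148…
Penalties + interest = R$18,500.0000 + R$5,955.6148… = R$24,455.61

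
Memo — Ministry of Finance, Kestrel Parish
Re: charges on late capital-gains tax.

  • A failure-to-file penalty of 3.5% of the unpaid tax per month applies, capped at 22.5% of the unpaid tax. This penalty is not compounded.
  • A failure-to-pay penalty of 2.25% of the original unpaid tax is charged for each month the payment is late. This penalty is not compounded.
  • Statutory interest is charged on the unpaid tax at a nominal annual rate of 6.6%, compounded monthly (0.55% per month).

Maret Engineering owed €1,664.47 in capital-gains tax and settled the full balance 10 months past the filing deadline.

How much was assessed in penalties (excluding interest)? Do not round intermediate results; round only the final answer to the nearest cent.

€749.01

Failure-to-file: 10 × 3.5% × €1,664.47 = €582.56…, capped at 22.5% × €1,664.47 = €374.51…
Failure-to-pay penalty = 2.25% × €1,664.47 × 10 mo = €374.51…
Total penalty = €374.51… + €374.51… = €749.01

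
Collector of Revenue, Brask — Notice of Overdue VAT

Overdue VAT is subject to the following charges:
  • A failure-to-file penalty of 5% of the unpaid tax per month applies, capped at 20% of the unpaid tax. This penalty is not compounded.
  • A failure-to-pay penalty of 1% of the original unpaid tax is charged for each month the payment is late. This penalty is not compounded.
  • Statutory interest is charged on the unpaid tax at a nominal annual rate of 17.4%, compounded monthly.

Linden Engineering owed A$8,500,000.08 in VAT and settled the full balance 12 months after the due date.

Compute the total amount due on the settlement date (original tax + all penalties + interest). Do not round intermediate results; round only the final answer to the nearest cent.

A$12,822,841.68

Failure-to-file: 12 × 5% × A$8,500,000.08 = A$5,100,000.05…, capped at 20% × A$8,500,000.08 = A$1,700,000.02…
Failure-to-pay penalty = 1% × A$8,500,000.08 × 12 mo = A$1,020,000.01…
Interest (17.4%/yr ÷ 12 = 1.45%/month): A$8,500,000.08 × ((1 + 0.0145)^12 − 1) = A$1,602,841.5756…
Total = A$8,500,000.08 + A$2,720,000.0256 + A$1,602,841.5756… = A$12,822,841.68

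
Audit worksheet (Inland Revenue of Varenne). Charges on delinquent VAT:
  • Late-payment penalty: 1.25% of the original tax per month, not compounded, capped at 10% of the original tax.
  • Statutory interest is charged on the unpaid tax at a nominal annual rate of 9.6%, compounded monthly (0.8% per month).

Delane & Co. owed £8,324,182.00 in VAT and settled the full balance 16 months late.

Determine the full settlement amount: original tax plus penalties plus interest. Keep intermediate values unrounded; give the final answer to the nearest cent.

£10,288,475.19

Penalty (uncapped): 16 × 1.25% × £8,324,182.00 = £1,664,836.40; cap = 10% × £8,324,182.00 = £832,418.20 → penalty = £832,418.20
Interest: £8,324,182.00 × ((1 + 0.008)^16 − 1) = £8,324,182.00 × 0.1359743… = £1,131,874.9868…
Total = £8,324,182.00 + £832,418.2000 + £1,131,874.9868… = £10,288,475.19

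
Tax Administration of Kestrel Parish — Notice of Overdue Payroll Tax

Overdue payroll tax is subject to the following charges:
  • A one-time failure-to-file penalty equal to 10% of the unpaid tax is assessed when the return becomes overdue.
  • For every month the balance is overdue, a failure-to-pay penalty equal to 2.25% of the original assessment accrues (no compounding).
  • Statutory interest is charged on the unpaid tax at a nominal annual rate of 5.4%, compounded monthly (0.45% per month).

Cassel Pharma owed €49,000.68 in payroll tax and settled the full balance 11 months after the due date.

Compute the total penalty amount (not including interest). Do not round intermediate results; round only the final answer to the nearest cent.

€17,027.74

Failure-to-file penalty: 10% × €49,000.68 = €4,900.07…
Failure-to-pay penalty = 2.25% × €49,000.68 × 11 mo = €12,127.67…
Total penalty = €4,900.07… + €12,127.67… = €17,027.74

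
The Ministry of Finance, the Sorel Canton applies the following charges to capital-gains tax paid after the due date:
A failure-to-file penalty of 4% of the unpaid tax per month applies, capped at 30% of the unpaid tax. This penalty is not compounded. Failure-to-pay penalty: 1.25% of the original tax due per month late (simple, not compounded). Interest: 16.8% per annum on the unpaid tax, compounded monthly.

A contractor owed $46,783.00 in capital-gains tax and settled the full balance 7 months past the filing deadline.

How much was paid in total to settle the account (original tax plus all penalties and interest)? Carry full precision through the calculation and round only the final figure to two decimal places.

Failure-to-file: 7 × 4% × $46,783.00 = $13,099.24 (under the 30% cap)
Failure-to-pay penalty: 7 × 1.25% × $46,783.00 = $4,093.51…
Interest (16.8%/yr ÷ 12 = 1.4%/month): $46,783.00 × ((1 + 0.014)^7 − 1) = $4,781.8493…
Total = $46,783.00 + $17,192.7525 + $4,781.8493… = $68,757.60

$68,757.60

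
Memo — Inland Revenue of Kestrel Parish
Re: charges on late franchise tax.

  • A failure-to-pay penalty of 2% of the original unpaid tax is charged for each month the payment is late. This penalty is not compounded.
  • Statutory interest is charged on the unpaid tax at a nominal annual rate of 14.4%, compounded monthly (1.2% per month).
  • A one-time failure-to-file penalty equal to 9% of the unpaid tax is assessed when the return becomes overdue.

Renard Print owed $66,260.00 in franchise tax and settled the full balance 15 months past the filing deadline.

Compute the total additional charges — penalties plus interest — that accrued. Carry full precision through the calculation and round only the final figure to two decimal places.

$38,824.07

Failure-to-file penalty: 9% × $66,260.00 = $5,963.40
Failure-to-pay penalty = 2% × $66,260.00 × 15 mo = $19,878.00
Interest: $66,260.00 × ((1 + 0.012)^15 − 1) = $66,260.00 × 0.1959353… = $12,982.6734…
Penalties + interest = $25,841.4000 + $12,982.6734… = $38,824.07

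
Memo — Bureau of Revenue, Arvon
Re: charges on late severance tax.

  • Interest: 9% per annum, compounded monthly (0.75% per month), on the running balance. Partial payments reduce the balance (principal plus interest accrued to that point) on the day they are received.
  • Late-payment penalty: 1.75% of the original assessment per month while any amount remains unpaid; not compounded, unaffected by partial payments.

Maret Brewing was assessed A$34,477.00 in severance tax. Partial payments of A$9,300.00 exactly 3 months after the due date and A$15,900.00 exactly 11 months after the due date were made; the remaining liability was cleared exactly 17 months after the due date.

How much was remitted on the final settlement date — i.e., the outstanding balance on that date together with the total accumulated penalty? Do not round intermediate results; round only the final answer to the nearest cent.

A$22,449.02

Balance at month 3: A$34,477.0000 × (1 + 0.0075)^3 = A$35,258.5650…
After A$9,300.00 payment: A$35,258.5650… − A$9,300.00 = A$25,958.5650…
Balance at month 11: A$25,958.5650… × (1 + 0.0075)^8 = A$27,557.5827…
After A$15,900.00 payment: A$27,557.5827… − A$15,900.00 = A$11,657.5827…
Balance at month 17: A$11,657.5827… × (1 + 0.0075)^6 = A$12,192.1090…
Penalty: 17 × 1.75% × A$34,477.00 = A$10,256.91…
Final settlement = outstanding balance + penalty = A$12,192.1090… + A$10,256.91… = A$22,449.02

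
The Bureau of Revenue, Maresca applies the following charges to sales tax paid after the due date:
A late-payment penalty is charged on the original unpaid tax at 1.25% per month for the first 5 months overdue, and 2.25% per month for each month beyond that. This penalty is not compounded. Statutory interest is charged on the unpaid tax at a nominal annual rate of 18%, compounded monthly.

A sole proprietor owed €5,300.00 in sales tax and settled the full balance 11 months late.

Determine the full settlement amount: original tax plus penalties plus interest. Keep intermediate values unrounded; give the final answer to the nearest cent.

€7,289.88

Penalty, months 1–5: 5 × 1.25% × €5,300.00 = €331.25
Penalty, months 6–11: 6 × 2.25% × €5,300.00 = €715.50
Interest (18%/yr ÷ 12 = 1.5%/month): €5,300.00 × ((1 + 0.015)^11 − 1) = €943.1294…
Total = €5,300.00 + €1,046.7500 + €943.1294… = €7,289.88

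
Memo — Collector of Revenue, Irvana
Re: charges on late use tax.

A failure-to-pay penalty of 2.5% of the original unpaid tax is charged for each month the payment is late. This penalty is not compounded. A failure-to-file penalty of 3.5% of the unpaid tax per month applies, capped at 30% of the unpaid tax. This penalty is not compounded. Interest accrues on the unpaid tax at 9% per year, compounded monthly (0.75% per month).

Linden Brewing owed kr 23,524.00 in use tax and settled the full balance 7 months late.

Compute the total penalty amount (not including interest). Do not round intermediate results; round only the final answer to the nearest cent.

Failure-to-file: 7 × 3.5% × kr 23,524.00 = kr 5,763.38 (under the 30% cap)
Failure-to-pay penalty: 7 × 2.5% × kr 23,524.00 = kr 4,116.70
Total penalty = kr 5,763.38 + kr 4,116.70 = kr 9,880.08

kr 9,880.08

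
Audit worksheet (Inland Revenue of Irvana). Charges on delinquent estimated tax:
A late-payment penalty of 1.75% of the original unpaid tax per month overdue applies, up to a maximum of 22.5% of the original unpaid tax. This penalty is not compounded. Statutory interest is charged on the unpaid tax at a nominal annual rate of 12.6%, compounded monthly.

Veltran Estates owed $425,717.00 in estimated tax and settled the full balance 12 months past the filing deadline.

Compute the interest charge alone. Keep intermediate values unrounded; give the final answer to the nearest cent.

Interest (12.6%/yr ÷ 12 = 1.05%/month): $425,717.00 × ((1 + 0.0105)^12 − 1) = $56,849.0973…

$56,849.10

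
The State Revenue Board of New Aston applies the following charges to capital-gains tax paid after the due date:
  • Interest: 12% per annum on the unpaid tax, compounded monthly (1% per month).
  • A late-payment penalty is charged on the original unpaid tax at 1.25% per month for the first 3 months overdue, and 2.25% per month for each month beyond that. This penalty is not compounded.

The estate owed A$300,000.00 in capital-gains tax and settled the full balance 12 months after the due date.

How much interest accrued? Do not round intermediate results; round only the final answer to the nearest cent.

Interest: A$300,000.00 × ((1 + 0.01)^12 − 1) = A$300,000.00 × 0.1268250… = A$38,047.5090…

A$38,047.51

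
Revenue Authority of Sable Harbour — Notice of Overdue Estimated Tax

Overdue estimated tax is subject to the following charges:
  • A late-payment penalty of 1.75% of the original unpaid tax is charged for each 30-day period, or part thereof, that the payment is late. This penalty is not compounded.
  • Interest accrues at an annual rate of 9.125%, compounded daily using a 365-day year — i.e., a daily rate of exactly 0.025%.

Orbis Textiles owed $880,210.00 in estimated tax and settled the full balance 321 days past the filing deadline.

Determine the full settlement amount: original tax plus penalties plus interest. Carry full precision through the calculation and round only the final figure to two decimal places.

Penalty periods: ⌈321/30⌉ = 11; penalty = 11 × 1.75% × $880,210.00 = $169,440.43…
Interest: $880,210.00 × ((1 + 0.00025)^321 − 1) = $880,210.00 × 0.08354706… = $73,538.9539…
Total = $880,210.00 + $169,440.4250 + $73,538.9539… = $1,123,189.38

$1,123,189.38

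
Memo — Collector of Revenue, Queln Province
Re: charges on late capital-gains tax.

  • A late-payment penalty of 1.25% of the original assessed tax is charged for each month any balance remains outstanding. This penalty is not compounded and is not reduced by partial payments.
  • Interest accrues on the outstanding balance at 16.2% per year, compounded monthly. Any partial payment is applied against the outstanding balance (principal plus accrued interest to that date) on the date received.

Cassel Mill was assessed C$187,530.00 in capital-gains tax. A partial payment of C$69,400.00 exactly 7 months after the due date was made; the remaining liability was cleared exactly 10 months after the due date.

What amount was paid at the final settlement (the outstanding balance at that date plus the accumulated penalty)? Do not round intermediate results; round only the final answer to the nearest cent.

C$165,633.66

Monthly rate = 16.2% ÷ 12 = 1.35%
Balance at month 7: C$187,530.0000 × (1 + 0.0135)^7 = C$205,985.6778…
After C$69,400.00 payment: C$205,985.6778… − C$69,400.00 = C$136,585.6778…
Balance at month 10: C$136,585.6778… × (1 + 0.0135)^3 = C$142,192.4120…
Penalty: 10 × 1.25% × C$187,530.00 = C$23,441.25
Final settlement = outstanding balance + penalty = C$142,192.4120… + C$23,441.25 = C$165,633.66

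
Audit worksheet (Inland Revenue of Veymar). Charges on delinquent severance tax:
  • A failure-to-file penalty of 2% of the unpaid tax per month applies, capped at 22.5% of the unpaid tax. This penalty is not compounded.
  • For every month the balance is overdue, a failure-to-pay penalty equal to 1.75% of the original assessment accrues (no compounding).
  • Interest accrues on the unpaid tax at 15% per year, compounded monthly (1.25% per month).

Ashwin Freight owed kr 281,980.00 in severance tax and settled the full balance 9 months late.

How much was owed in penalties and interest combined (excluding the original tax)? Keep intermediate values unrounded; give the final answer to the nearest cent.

Failure-to-file: 9 × 2% × kr 281,980.00 = kr 50,756.40 (under the 22.5% cap)
Failure-to-pay penalty = 1.75% × kr 281,980.00 × 9 mo = kr 44,411.85
Interest: kr 281,980.00 × ((1 + 0.0125)^9 − 1) = kr 281,980.00 × 0.1182922… = kr 33,356.0282…
Penalties + interest = kr 95,168.2500 + kr 33,356.0282… = kr 128,524.28

kr 128,524.28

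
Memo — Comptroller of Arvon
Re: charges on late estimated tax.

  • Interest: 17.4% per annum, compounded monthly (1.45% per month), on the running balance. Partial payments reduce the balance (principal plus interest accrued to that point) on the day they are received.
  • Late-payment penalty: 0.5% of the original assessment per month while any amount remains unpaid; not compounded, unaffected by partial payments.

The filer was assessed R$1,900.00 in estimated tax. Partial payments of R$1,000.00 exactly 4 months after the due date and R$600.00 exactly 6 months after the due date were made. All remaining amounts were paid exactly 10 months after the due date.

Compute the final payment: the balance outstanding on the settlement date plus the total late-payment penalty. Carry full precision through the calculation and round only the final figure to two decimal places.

R$563.41

Balance at month 4: R$1,900.0000 × (1 + 0.0145)^4 = R$2,012.6201…
After R$1,000.00 payment: R$2,012.6201… − R$1,000.00 = R$1,012.6201…
Balance at month 6: R$1,012.6201… × (1 + 0.0145)^2 = R$1,042.1990…
After R$600.00 payment: R$1,042.1990… − R$600.00 = R$442.1990…
Balance at month 10: R$442.1990… × (1 + 0.0145)^4 = R$468.4098…
Penalty: 10 × 0.5% × R$1,900.00 = R$95.00
Final settlement = outstanding balance + penalty = R$468.4098… + R$95.00 = R$563.41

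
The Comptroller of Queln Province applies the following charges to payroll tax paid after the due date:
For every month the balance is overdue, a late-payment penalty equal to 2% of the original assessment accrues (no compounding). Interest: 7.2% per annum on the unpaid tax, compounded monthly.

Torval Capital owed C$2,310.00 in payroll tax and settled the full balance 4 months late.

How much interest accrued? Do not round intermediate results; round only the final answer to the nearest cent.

Interest (7.2%/yr ÷ 12 = 0.6%/month): C$2,310.00 × ((1 + 0.006)^4 − 1) = C$55.9410…

C$55.94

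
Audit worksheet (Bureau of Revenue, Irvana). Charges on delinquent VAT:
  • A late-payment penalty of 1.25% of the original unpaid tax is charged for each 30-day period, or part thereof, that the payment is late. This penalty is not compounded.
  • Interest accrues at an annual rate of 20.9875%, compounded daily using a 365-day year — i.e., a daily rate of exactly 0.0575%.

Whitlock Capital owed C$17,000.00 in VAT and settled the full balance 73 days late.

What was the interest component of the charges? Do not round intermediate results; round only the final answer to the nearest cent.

Interest: C$17,000.00 × ((1 + 0.000575)^73 − 1) = C$17,000.00 × 0.04285583… = C$728.5491…

C$728.55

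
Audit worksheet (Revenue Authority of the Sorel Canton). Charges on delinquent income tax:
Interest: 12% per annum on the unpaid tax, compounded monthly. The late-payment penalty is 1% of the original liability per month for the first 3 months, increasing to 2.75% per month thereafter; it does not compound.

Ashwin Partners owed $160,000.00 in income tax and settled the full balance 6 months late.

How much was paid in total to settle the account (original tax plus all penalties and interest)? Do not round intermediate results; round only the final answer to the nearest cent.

Penalty, months 1–3: 3 × 1% × $160,000.00 = $4,800.00
Penalty, months 4–6: 3 × 2.75% × $160,000.00 = $13,200.00
Interest (12%/yr ÷ 12 = 1%/month): $160,000.00 × ((1 + 0.01)^6 − 1) = $9,843.2241…
Total = $160,000.00 + $18,000.0000 + $9,843.2241… = $187,843.22

$187,843.22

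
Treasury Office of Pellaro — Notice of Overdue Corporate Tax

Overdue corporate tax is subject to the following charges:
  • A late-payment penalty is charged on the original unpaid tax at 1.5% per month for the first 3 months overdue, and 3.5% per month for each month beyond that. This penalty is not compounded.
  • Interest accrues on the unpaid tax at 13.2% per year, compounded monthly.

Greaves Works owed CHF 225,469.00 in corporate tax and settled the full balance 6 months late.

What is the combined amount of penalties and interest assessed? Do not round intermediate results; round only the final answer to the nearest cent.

CHF 49,116.58

Penalty, months 1–3: 3 × 1.5% × CHF 225,469.00 = CHF 10,146.11…
Penalty, months 4–6: 3 × 3.5% × CHF 225,469.00 = CHF 23,674.25…
Interest (13.2%/yr ÷ 12 = 1.1%/month): CHF 225,469.00 × ((1 + 0.011)^6 − 1) = CHF 15,296.2320…
Penalties + interest = CHF 33,820.3500 + CHF 15,296.2320… = CHF 49,116.58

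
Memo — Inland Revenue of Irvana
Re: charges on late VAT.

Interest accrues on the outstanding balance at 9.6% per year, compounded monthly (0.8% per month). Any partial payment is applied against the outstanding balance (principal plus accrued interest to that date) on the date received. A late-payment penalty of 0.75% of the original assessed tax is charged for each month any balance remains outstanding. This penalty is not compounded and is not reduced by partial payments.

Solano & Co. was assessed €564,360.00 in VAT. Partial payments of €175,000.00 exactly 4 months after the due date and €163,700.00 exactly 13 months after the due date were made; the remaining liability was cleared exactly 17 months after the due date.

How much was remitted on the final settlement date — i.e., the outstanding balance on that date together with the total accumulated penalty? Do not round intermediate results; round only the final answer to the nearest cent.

Balance at month 4: €564,360.0000 × (1 + 0.008)^4 = €582,637.3924…
After €175,000.00 payment: €582,637.3924… − €175,000.00 = €407,637.3924…
Balance at month 13: €407,637.3924… × (1 + 0.008)^9 = €437,944.2249…
After €163,700.00 payment: €437,944.2249… − €163,700.00 = €274,244.2249…
Balance at month 17: €274,244.2249… × (1 + 0.008)^4 = €283,125.9127…
Penalty: 17 × 0.75% × €564,360.00 = €71,955.90
Final settlement = outstanding balance + penalty = €283,125.9127… + €71,955.90 = €355,081.81

€355,081.81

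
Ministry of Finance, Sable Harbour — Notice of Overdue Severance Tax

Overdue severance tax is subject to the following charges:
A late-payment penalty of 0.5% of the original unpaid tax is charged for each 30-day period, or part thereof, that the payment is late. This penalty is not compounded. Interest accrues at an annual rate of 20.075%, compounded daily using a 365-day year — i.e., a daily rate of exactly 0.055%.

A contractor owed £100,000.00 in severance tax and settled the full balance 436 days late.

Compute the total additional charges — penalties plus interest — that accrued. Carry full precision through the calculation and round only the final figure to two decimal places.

£34,591.11

Penalty periods: ⌈436/30⌉ = 15; penalty = 15 × 0.5% × £100,000.00 = £7,500.00
Interest: £100,000.00 × ((1 + 0.00055)^436 − 1) = £100,000.00 × 0.27091114… = £27,091.1144…
Penalties + interest = £7,500.0000 + £27,091.1144… = £34,591.11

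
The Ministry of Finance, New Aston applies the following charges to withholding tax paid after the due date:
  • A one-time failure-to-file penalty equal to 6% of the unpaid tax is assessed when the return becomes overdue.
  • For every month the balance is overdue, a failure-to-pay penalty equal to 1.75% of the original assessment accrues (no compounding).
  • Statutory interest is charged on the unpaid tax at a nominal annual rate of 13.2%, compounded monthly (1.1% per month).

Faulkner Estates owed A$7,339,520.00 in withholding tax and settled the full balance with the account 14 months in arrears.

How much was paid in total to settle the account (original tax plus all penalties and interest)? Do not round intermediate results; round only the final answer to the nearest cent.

Failure-to-file penalty: 6% × A$7,339,520.00 = A$440,371.20
Failure-to-pay penalty = 1.75% × A$7,339,520.00 × 14 mo = A$1,798,182.40
Interest: A$7,339,520.00 × ((1 + 0.011)^14 − 1) = A$7,339,520.00 × 0.1655105… = A$1,214,767.3861…
Total = A$7,339,520.00 + A$2,238,553.6000 + A$1,214,767.3861… = A$10,792,840.99

A$10,792,840.99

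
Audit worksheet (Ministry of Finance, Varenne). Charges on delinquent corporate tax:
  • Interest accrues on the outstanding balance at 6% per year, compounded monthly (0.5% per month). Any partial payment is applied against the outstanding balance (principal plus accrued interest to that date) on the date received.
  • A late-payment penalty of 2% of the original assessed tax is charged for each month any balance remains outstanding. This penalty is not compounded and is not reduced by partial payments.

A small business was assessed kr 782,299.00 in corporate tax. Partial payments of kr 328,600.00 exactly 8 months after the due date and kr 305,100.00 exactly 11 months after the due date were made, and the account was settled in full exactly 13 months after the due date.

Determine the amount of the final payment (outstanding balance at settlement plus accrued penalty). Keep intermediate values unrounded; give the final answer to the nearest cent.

kr 393,043.79

Balance at month 8: kr 782,299.0000 × (1 + 0.005)^8 = kr 814,144.0798…
After kr 328,600.00 payment: kr 814,144.0798… − kr 328,600.00 = kr 485,544.0798…
Balance at month 11: kr 485,544.0798… × (1 + 0.005)^3 = kr 492,863.7175…
After kr 305,100.00 payment: kr 492,863.7175… − kr 305,100.00 = kr 187,763.7175…
Balance at month 13: kr 187,763.7175… × (1 + 0.005)^2 = kr 189,646.0487…
Penalty: 13 × 2% × kr 782,299.00 = kr 203,397.74
Final settlement = outstanding balance + penalty = kr 189,646.0487… + kr 203,397.74 = kr 393,043.79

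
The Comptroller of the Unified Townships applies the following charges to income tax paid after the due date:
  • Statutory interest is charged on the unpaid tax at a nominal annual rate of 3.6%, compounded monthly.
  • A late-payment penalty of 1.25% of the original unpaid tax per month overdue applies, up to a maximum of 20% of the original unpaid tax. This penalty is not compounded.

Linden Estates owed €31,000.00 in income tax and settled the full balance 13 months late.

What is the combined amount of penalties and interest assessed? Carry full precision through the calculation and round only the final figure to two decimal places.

Penalty: 13 × 1.25% × €31,000.00 = €5,037.50 (below the 20% cap of €6,200.00)
Interest (3.6%/yr ÷ 12 = 0.3%/month): €31,000.00 × ((1 + 0.003)^13 − 1) = €1,231.0032…
Penalties + interest = €5,037.5000 + €1,231.0032… = €6,268.50

€6,268.50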